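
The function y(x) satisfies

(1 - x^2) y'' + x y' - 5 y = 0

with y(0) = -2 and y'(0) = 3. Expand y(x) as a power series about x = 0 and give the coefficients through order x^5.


Ansatz: y(x) = sum_{n>=0} a_n x^n, so y'(x) = sum_{n>=1} n a_n x^(n-1) and y''(x) = sum_{n>=2} n(n-1) a_n x^(n-2).
Substitute into P(x) y'' + Q(x) y' + R(x) y = 0 with P(x) = 1 - x^2, Q(x) = x, R(x) = -5, and match powers of x.
Initial conditions: a_0 = -2, a_1 = 3.
Setting the coefficient of each power of x to zero and solving order by order (substituting the coefficients already found):
  x^0: 2 a_2 - 5 a_0 = 0  ->  2 a_2 = 5 a_0 = -10  ->  a_2 = -5
  x^1: 6 a_3 - 4 a_1 = 0  ->  6 a_3 = 4 a_1 = 12  ->  a_3 = 2
  x^2: 12 a_4 - 5 a_2 = 0  ->  12 a_4 = 5 a_2 = -25  ->  a_4 = -25/12
  x^3: 20 a_5 - 8 a_3 = 0  ->  20 a_5 = 8 a_3 = 16  ->  a_5 = 4/5
Truncated series: y(x) = -2 + 3 x - 5 x^2 + 2 x^3 - (25/12) x^4 + (4/5) x^5 + O(x^6).

a_0 = -2; a_1 = 3; a_2 = -5; a_3 = 2; a_4 = -25/12; a_5 = 4/5


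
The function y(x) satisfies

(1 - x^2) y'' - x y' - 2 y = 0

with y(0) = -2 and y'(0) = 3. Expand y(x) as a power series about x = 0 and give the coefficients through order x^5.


Ansatz: y(x) = sum_{n>=0} a_n x^n, so y'(x) = sum_{n>=1} n a_n x^(n-1) and y''(x) = sum_{n>=2} n(n-1) a_n x^(n-2).
Substitute into P(x) y'' + Q(x) y' + R(x) y = 0 with P(x) = 1 - x^2, Q(x) = -x, R(x) = -2, and match powers of x.
Initial conditions: a_0 = -2, a_1 = 3.
Setting the coefficient of each power of x to zero and solving order by order (substituting the coefficients already found):
  x^0: 2 a_2 - 2 a_0 = 0  ->  2 a_2 = 2 a_0 = -4  ->  a_2 = -2
  x^1: 6 a_3 - 3 a_1 = 0  ->  6 a_3 = 3 a_1 = 9  ->  a_3 = 3/2
  x^2: 12 a_4 - 6 a_2 = 0  ->  12 a_4 = 6 a_2 = -12  ->  a_4 = -1
  x^3: 20 a_5 - 11 a_3 = 0  ->  20 a_5 = 11 a_3 = 33/2  ->  a_5 = 33/40
Truncated series: y(x) = -2 + 3 x - 2 x^2 + (3/2) x^3 - x^4 + (33/40) x^5 + O(x^6).

a_0 = -2; a_1 = 3; a_2 = -2; a_3 = 3/2; a_4 = -1; a_5 = 33/40


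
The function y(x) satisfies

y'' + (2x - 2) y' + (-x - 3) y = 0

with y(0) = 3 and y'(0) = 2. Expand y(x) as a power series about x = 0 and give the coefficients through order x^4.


Ansatz: y(x) = sum_{n>=0} a_n x^n, so y'(x) = sum_{n>=1} n a_n x^(n-1) and y''(x) = sum_{n>=2} n(n-1) a_n x^(n-2).
Substitute into P(x) y'' + Q(x) y' + R(x) y = 0 with P(x) = 1, Q(x) = 2x - 2, R(x) = -x - 3, and match powers of x.
Initial conditions: a_0 = 3, a_1 = 2.
Setting the coefficient of each power of x to zero and solving order by order (substituting the coefficients already found):
  x^0: 2 a_2 - 2 a_1 - 3 a_0 = 0  ->  2 a_2 = 2 a_1 + 3 a_0 = 13  ->  a_2 = 13/2
  x^1: 6 a_3 - 4 a_2 - a_1 - a_0 = 0  ->  6 a_3 = 4 a_2 + a_1 + a_0 = 31  ->  a_3 = 31/6
  x^2: 12 a_4 - 6 a_3 + a_2 - a_1 = 0  ->  12 a_4 = 6 a_3 - a_2 + a_1 = 53/2  ->  a_4 = 53/24
Truncated series: y(x) = 3 + 2 x + (13/2) x^2 + (31/6) x^3 + (53/24) x^4 + O(x^5).

a_0 = 3; a_1 = 2; a_2 = 13/2; a_3 = 31/6; a_4 = 53/24


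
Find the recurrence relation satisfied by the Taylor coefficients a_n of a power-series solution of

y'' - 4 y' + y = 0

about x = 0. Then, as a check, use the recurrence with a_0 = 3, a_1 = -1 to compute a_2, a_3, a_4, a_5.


Substitute y = sum_n a_n x^n.
y''(x) has coefficient (n+2)(n+1) a_{n+2} at x^n;
-4 y'(x) has coefficient -4 (n+1) a_{n+1} at x^n;
y(x) has coefficient 1 a_n at x^n.
Matching x^n: (n+2)(n+1) a_{n+2} - 4 (n+1) a_{n+1} + 1 a_n = 0.
Thus a_{n+2} = [4 (n+1) a_{n+1} - 1 a_n] / ((n+1)(n+2)).

Check with a_0 = 3, a_1 = -1 (apply the recurrence for n = 0, 1, 2, 3): a_0 = 3, a_1 = -1, a_2 = -7/2, a_3 = -9/2, a_4 = -101/24, a_5 = -377/120.

a_(n+2) = [4 (n+1) a_(n+1) - 1 a_n] / ((n+1)(n+2)); check: a_0 = 3, a_1 = -1, a_2 = -7/2, a_3 = -9/2, a_4 = -101/24, a_5 = -377/120


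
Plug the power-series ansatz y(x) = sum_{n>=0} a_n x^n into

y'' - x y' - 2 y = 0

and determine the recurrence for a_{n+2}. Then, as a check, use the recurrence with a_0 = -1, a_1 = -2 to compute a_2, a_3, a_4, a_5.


Substitute y = sum_n a_n x^n.
y''(x) has coefficient (n+2)(n+1) a_{n+2} at x^n;
-x y'(x) has coefficient -n a_n at x^n (shift);
-2 y(x) has coefficient -2 a_n at x^n.
Matching x^n: (n+2)(n+1) a_{n+2} + (-n - 2) a_n = 0.
Thus a_{n+2} = (n + 2) / ((n+1)(n+2)) * a_n.

Check with a_0 = -1, a_1 = -2 (apply the recurrence for n = 0, 1, 2, 3): a_0 = -1, a_1 = -2, a_2 = -1, a_3 = -1, a_4 = -1/3, a_5 = -1/4.

a_(n+2) = (n + 2) / ((n+1)(n+2)) * a_n; check: a_0 = -1, a_1 = -2, a_2 = -1, a_3 = -1, a_4 = -1/3, a_5 = -1/4


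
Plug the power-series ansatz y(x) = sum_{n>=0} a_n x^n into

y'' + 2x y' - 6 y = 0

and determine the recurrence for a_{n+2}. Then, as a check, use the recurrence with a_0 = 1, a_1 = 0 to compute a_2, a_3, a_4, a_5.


Substitute y = sum_n a_n x^n.
y''(x) has coefficient (n+2)(n+1) a_{n+2} at x^n;
2 x y'(x) has coefficient 2 n a_n at x^n (shift);
-6 y(x) has coefficient -6 a_n at x^n.
Matching x^n: (n+2)(n+1) a_{n+2} + (2n - 6) a_n = 0.
Thus a_{n+2} = (-2n + 6) / ((n+1)(n+2)) * a_n.

Check with a_0 = 1, a_1 = 0 (apply the recurrence for n = 0, 1, 2, 3): a_0 = 1, a_1 = 0, a_2 = 3, a_3 = 0, a_4 = 1/2, a_5 = 0.

a_(n+2) = (-2n + 6) / ((n+1)(n+2)) * a_n; check: a_0 = 1, a_1 = 0, a_2 = 3, a_3 = 0, a_4 = 1/2, a_5 = 0


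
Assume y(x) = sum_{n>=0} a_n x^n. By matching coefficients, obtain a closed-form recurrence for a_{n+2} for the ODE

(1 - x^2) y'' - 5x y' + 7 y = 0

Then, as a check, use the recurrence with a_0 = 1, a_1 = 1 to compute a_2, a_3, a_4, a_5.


Substitute y = sum_n a_n x^n.
(1 - 1 x^2) y'' contributes (n+2)(n+1) a_{n+2} - n(n-1) a_n at x^n.
-5 x y'(x) contributes -5 n a_n at x^n.
7 y(x) contributes 7 a_n at x^n.
Matching x^n: (n+2)(n+1) a_{n+2} + (-n(n-1) - 5 n + 7) a_n = 0.
Thus a_{n+2} = (n(n-1) + 5 n - 7) / ((n+1)(n+2)) * a_n.

Check with a_0 = 1, a_1 = 1 (apply the recurrence for n = 0, 1, 2, 3): a_0 = 1, a_1 = 1, a_2 = -7/2, a_3 = -1/3, a_4 = -35/24, a_5 = -7/30.

a_(n+2) = (n(n-1) + 5 n - 7) / ((n+1)(n+2)) * a_n; check: a_0 = 1, a_1 = 1, a_2 = -7/2, a_3 = -1/3, a_4 = -35/24, a_5 = -7/30


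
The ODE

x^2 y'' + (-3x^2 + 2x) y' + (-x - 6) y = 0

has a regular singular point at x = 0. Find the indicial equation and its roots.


Divide by x^2 to reach normal form y'' + P_1(x) y' + P_2(x) y = 0 with P_1(x) = -3 + 2/x and P_2(x) = -1/x - 6/x^2.
x = 0 is a singular point because the y'-coefficient -3 + 2/x has a pole at x = 0 and the y-coefficient -1/x - 6/x^2 has a pole at x = 0.
It is a regular singular point because x P_1(x) = p(x) = 2 - 3x and x^2 P_2(x) = q(x) = -x - 6 are polynomials, hence analytic at x = 0.
p(0) = 2,  q(0) = -6.
Indicial equation: r(r-1) + p(0) r + q(0) = 0, i.e. r^2 + (p(0) - 1) r + q(0) = 0, i.e. r^2 + 1 r - 6 = 0.
Discriminant: (1)^2 - 4(-6) = 25, so r = (-1 ± 5)/2.
Solving: r_1 = 2, r_2 = -3.

indicial: r^2 + 1 r - 6 = 0; roots r_1 = 2, r_2 = -3


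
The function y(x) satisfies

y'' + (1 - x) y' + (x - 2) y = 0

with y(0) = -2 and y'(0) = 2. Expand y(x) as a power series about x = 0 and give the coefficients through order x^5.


Ansatz: y(x) = sum_{n>=0} a_n x^n, so y'(x) = sum_{n>=1} n a_n x^(n-1) and y''(x) = sum_{n>=2} n(n-1) a_n x^(n-2).
Substitute into P(x) y'' + Q(x) y' + R(x) y = 0 with P(x) = 1, Q(x) = 1 - x, R(x) = x - 2, and match powers of x.
Initial conditions: a_0 = -2, a_1 = 2.
Setting the coefficient of each power of x to zero and solving order by order (substituting the coefficients already found):
  x^0: 2 a_2 + a_1 - 2 a_0 = 0  ->  2 a_2 = -a_1 + 2 a_0 = -6  ->  a_2 = -3
  x^1: 6 a_3 + 2 a_2 - 3 a_1 + a_0 = 0  ->  6 a_3 = -2 a_2 + 3 a_1 - a_0 = 14  ->  a_3 = 7/3
  x^2: 12 a_4 + 3 a_3 - 4 a_2 + a_1 = 0  ->  12 a_4 = -3 a_3 + 4 a_2 - a_1 = -21  ->  a_4 = -7/4
  x^3: 20 a_5 + 4 a_4 - 5 a_3 + a_2 = 0  ->  20 a_5 = -4 a_4 + 5 a_3 - a_2 = 65/3  ->  a_5 = 13/12
Truncated series: y(x) = -2 + 2 x - 3 x^2 + (7/3) x^3 - (7/4) x^4 + (13/12) x^5 + O(x^6).

a_0 = -2; a_1 = 2; a_2 = -3; a_3 = 7/3; a_4 = -7/4; a_5 = 13/12


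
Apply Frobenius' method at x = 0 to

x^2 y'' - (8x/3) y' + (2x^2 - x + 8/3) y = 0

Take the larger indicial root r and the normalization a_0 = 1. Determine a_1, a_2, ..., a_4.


Write in Frobenius form y'' + (p(x)/x) y' + (q(x)/x^2) y = 0:
  p(x) = -8/3,  q(x) = 2x^2 - x + 8/3.
Indicial equation: r(r-1) + (-8/3) r + (8/3) = 0 -> roots r_1 = 8/3, r_2 = 1.
Take r = r_1 = 8/3. Let y(x) = x^r sum_{n>=0} a_n x^n with a_0 = 1.
Substitute y = x^r sum a_n x^n and match x^{r+n}. The recurrence is
  D(n) a_n - 1 a_{n-1} + 2 a_{n-2} = 0,  where D(n) = (r+n)(r+n-1) + (-8/3)(r+n) + (8/3).
  a_n = [1 a_{n-1} - 2 a_{n-2}] / D(n).
Since the indicial polynomial factors as (r - r_1)(r - r_2), D(n) = (r_1 + n - r_1)(r_1 + n - r_2) = n(n + 5/3).
Evaluating step by step (a_0 = 1):
  n = 1: D(1) = 1(1 + 5/3) = 8/3; numerator = 1(1) = 1; a_1 = (1)/(8/3) = 3/8
  n = 2: D(2) = 2(2 + 5/3) = 22/3; numerator = 1(3/8) - 2(1) = -13/8; a_2 = (-13/8)/(22/3) = -39/176
  n = 3: D(3) = 3(3 + 5/3) = 14; numerator = 1(-39/176) - 2(3/8) = -171/176; a_3 = (-171/176)/(14) = -171/2464
  n = 4: D(4) = 4(4 + 5/3) = 68/3; numerator = 1(-171/2464) - 2(-39/176) = 921/2464; a_4 = (921/2464)/(68/3) = 2763/167552

r = 8/3; a_0 = 1; a_1 = 3/8; a_2 = -39/176; a_3 = -171/2464; a_4 = 2763/167552


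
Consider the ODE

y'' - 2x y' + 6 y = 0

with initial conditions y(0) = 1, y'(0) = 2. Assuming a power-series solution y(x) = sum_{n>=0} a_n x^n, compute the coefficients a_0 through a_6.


Ansatz: y(x) = sum_{n>=0} a_n x^n, so y'(x) = sum_{n>=1} n a_n x^(n-1) and y''(x) = sum_{n>=2} n(n-1) a_n x^(n-2).
Substitute into P(x) y'' + Q(x) y' + R(x) y = 0 with P(x) = 1, Q(x) = -2x, R(x) = 6, and match powers of x.
Initial conditions: a_0 = 1, a_1 = 2.
Setting the coefficient of each power of x to zero and solving order by order (substituting the coefficients already found):
  x^0: 2 a_2 + 6 a_0 = 0  ->  2 a_2 = -6 a_0 = -6  ->  a_2 = -3
  x^1: 6 a_3 + 4 a_1 = 0  ->  6 a_3 = -4 a_1 = -8  ->  a_3 = -4/3
  x^2: 12 a_4 + 2 a_2 = 0  ->  12 a_4 = -2 a_2 = 6  ->  a_4 = 1/2
  x^3: 20 a_5 = 0  ->  a_5 = 0
  x^4: 30 a_6 - 2 a_4 = 0  ->  30 a_6 = 2 a_4 = 1  ->  a_6 = 1/30
Truncated series: y(x) = 1 + 2 x - 3 x^2 - (4/3) x^3 + (1/2) x^4 + (1/30) x^6 + O(x^7).

a_0 = 1; a_1 = 2; a_2 = -3; a_3 = -4/3; a_4 = 1/2; a_5 = 0; a_6 = 1/30


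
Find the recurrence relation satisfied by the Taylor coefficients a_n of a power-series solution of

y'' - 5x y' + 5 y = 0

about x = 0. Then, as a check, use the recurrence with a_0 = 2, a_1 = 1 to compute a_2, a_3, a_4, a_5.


Substitute y = sum_n a_n x^n.
y''(x) has coefficient (n+2)(n+1) a_{n+2} at x^n;
-5 x y'(x) has coefficient -5 n a_n at x^n (shift);
5 y(x) has coefficient 5 a_n at x^n.
Matching x^n: (n+2)(n+1) a_{n+2} + (-5n + 5) a_n = 0.
Thus a_{n+2} = (5n - 5) / ((n+1)(n+2)) * a_n.

Check with a_0 = 2, a_1 = 1 (apply the recurrence for n = 0, 1, 2, 3): a_0 = 2, a_1 = 1, a_2 = -5, a_3 = 0, a_4 = -25/12, a_5 = 0.

a_(n+2) = (5n - 5) / ((n+1)(n+2)) * a_n; check: a_0 = 2, a_1 = 1, a_2 = -5, a_3 = 0, a_4 = -25/12, a_5 = 0


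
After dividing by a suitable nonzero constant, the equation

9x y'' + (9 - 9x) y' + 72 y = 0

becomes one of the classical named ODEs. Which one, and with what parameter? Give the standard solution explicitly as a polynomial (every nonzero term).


All three coefficients share the factor 9; dividing through by 9 gives  x y'' + (1 - x) y' + 8 y = 0.
This matches the Laguerre equation x y'' + (1 - x) y' + n y = 0 with n = 8; the polynomial solution is L_8(x).
With y = sum_k a_k x^k, matching x^k gives (k+1)k a_{k+1} + (k+1) a_{k+1} - k a_k + n a_k = 0, i.e. (k+1)^2 a_{k+1} = (k - n) a_k = (k - 8) a_k. The right side vanishes at k = 8, so the series terminates at degree 8.
Standard normalization L_n(0) = 1 gives a_0 = 1. Work upward with a_{k+1} = (k - 8) a_k / (k+1)^2:
  a_1 = (0 - 8)(1) / 1^2 = -8/1 = -8
  a_2 = (1 - 8)(-8) / 2^2 = 56/4 = 14
  a_3 = (2 - 8)(14) / 3^2 = -84/9 = -28/3
  a_4 = (3 - 8)(-28/3) / 4^2 = (140/3)/16 = 35/12
  a_5 = (4 - 8)(35/12) / 5^2 = (-35/3)/25 = -7/15
  a_6 = (5 - 8)(-7/15) / 6^2 = (7/5)/36 = 7/180
  a_7 = (6 - 8)(7/180) / 7^2 = (-7/90)/49 = -1/630
  a_8 = (7 - 8)(-1/630) / 8^2 = (1/630)/64 = 1/40320
Hence L_8(x) = x^8/40320 - x^7/630 + 7 x^6/180 - 7 x^5/15 + 35 x^4/12 - 28 x^3/3 + 14 x^2 - 8 x + 1.

L_8(x); series = x^8/40320 - x^7/630 + 7 x^6/180 - 7 x^5/15 + 35 x^4/12 - 28 x^3/3 + 14 x^2 - 8 x + 1


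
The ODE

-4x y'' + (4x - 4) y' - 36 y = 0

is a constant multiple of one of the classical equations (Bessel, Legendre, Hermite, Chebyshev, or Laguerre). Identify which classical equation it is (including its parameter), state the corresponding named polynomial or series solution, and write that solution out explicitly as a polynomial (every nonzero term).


All three coefficients share the factor -4; dividing through by -4 gives  x y'' + (1 - x) y' + 9 y = 0.
This matches the Laguerre equation x y'' + (1 - x) y' + n y = 0 with n = 9; the polynomial solution is L_9(x).
With y = sum_k a_k x^k, matching x^k gives (k+1)k a_{k+1} + (k+1) a_{k+1} - k a_k + n a_k = 0, i.e. (k+1)^2 a_{k+1} = (k - n) a_k = (k - 9) a_k. The right side vanishes at k = 9, so the series terminates at degree 9.
Standard normalization L_n(0) = 1 gives a_0 = 1. Work upward with a_{k+1} = (k - 9) a_k / (k+1)^2:
  a_1 = (0 - 9)(1) / 1^2 = -9/1 = -9
  a_2 = (1 - 9)(-9) / 2^2 = 72/4 = 18
  a_3 = (2 - 9)(18) / 3^2 = -126/9 = -14
  a_4 = (3 - 9)(-14) / 4^2 = 84/16 = 21/4
  a_5 = (4 - 9)(21/4) / 5^2 = (-105/4)/25 = -21/20
  a_6 = (5 - 9)(-21/20) / 6^2 = (21/5)/36 = 7/60
  a_7 = (6 - 9)(7/60) / 7^2 = (-7/20)/49 = -1/140
  a_8 = (7 - 9)(-1/140) / 8^2 = (1/70)/64 = 1/4480
  a_9 = (8 - 9)(1/4480) / 9^2 = (-1/4480)/81 = -1/362880
Hence L_9(x) = -x^9/362880 + x^8/4480 - x^7/140 + 7 x^6/60 - 21 x^5/20 + 21 x^4/4 - 14 x^3 + 18 x^2 - 9 x + 1.

L_9(x); series = -x^9/362880 + x^8/4480 - x^7/140 + 7 x^6/60 - 21 x^5/20 + 21 x^4/4 - 14 x^3 + 18 x^2 - 9 x + 1


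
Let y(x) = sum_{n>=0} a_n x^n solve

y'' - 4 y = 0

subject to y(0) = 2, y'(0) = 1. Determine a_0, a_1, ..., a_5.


Ansatz: y(x) = sum_{n>=0} a_n x^n, so y'(x) = sum_{n>=1} n a_n x^(n-1) and y''(x) = sum_{n>=2} n(n-1) a_n x^(n-2).
Substitute into P(x) y'' + Q(x) y' + R(x) y = 0 with P(x) = 1, Q(x) = 0, R(x) = -4, and match powers of x.
Initial conditions: a_0 = 2, a_1 = 1.
Setting the coefficient of each power of x to zero and solving order by order (substituting the coefficients already found):
  x^0: 2 a_2 - 4 a_0 = 0  ->  2 a_2 = 4 a_0 = 8  ->  a_2 = 4
  x^1: 6 a_3 - 4 a_1 = 0  ->  6 a_3 = 4 a_1 = 4  ->  a_3 = 2/3
  x^2: 12 a_4 - 4 a_2 = 0  ->  12 a_4 = 4 a_2 = 16  ->  a_4 = 4/3
  x^3: 20 a_5 - 4 a_3 = 0  ->  20 a_5 = 4 a_3 = 8/3  ->  a_5 = 2/15
Truncated series: y(x) = 2 + x + 4 x^2 + (2/3) x^3 + (4/3) x^4 + (2/15) x^5 + O(x^6).

a_0 = 2; a_1 = 1; a_2 = 4; a_3 = 2/3; a_4 = 4/3; a_5 = 2/15


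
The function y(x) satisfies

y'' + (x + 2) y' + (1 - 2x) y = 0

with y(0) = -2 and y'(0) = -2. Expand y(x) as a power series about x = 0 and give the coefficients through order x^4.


Ansatz: y(x) = sum_{n>=0} a_n x^n, so y'(x) = sum_{n>=1} n a_n x^(n-1) and y''(x) = sum_{n>=2} n(n-1) a_n x^(n-2).
Substitute into P(x) y'' + Q(x) y' + R(x) y = 0 with P(x) = 1, Q(x) = x + 2, R(x) = 1 - 2x, and match powers of x.
Initial conditions: a_0 = -2, a_1 = -2.
Setting the coefficient of each power of x to zero and solving order by order (substituting the coefficients already found):
  x^0: 2 a_2 + 2 a_1 + a_0 = 0  ->  2 a_2 = -2 a_1 - a_0 = 6  ->  a_2 = 3
  x^1: 6 a_3 + 4 a_2 + 2 a_1 - 2 a_0 = 0  ->  6 a_3 = -4 a_2 - 2 a_1 + 2 a_0 = -12  ->  a_3 = -2
  x^2: 12 a_4 + 6 a_3 + 3 a_2 - 2 a_1 = 0  ->  12 a_4 = -6 a_3 - 3 a_2 + 2 a_1 = -1  ->  a_4 = -1/12
Truncated series: y(x) = -2 - 2 x + 3 x^2 - 2 x^3 - (1/12) x^4 + O(x^5).

a_0 = -2; a_1 = -2; a_2 = 3; a_3 = -2; a_4 = -1/12


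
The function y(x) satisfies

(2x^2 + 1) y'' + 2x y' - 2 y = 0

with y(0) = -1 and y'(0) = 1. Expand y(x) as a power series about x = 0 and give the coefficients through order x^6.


Ansatz: y(x) = sum_{n>=0} a_n x^n, so y'(x) = sum_{n>=1} n a_n x^(n-1) and y''(x) = sum_{n>=2} n(n-1) a_n x^(n-2).
Substitute into P(x) y'' + Q(x) y' + R(x) y = 0 with P(x) = 2x^2 + 1, Q(x) = 2x, R(x) = -2, and match powers of x.
Initial conditions: a_0 = -1, a_1 = 1.
Setting the coefficient of each power of x to zero and solving order by order (substituting the coefficients already found):
  x^0: 2 a_2 - 2 a_0 = 0  ->  2 a_2 = 2 a_0 = -2  ->  a_2 = -1
  x^1: 6 a_3 = 0  ->  a_3 = 0
  x^2: 12 a_4 + 6 a_2 = 0  ->  12 a_4 = -6 a_2 = 6  ->  a_4 = 1/2
  x^3: 20 a_5 + 16 a_3 = 0  ->  20 a_5 = -16 a_3 = 0  ->  a_5 = 0
  x^4: 30 a_6 + 30 a_4 = 0  ->  30 a_6 = -30 a_4 = -15  ->  a_6 = -1/2
Truncated series: y(x) = -1 + x - x^2 + (1/2) x^4 - (1/2) x^6 + O(x^7).

a_0 = -1; a_1 = 1; a_2 = -1; a_3 = 0; a_4 = 1/2; a_5 = 0; a_6 = -1/2


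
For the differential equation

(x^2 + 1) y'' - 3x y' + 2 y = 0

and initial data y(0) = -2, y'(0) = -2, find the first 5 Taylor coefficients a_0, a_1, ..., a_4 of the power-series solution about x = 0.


Ansatz: y(x) = sum_{n>=0} a_n x^n, so y'(x) = sum_{n>=1} n a_n x^(n-1) and y''(x) = sum_{n>=2} n(n-1) a_n x^(n-2).
Substitute into P(x) y'' + Q(x) y' + R(x) y = 0 with P(x) = x^2 + 1, Q(x) = -3x, R(x) = 2, and match powers of x.
Initial conditions: a_0 = -2, a_1 = -2.
Setting the coefficient of each power of x to zero and solving order by order (substituting the coefficients already found):
  x^0: 2 a_2 + 2 a_0 = 0  ->  2 a_2 = -2 a_0 = 4  ->  a_2 = 2
  x^1: 6 a_3 - a_1 = 0  ->  6 a_3 = a_1 = -2  ->  a_3 = -1/3
  x^2: 12 a_4 - 2 a_2 = 0  ->  12 a_4 = 2 a_2 = 4  ->  a_4 = 1/3
Truncated series: y(x) = -2 - 2 x + 2 x^2 - (1/3) x^3 + (1/3) x^4 + O(x^5).

a_0 = -2; a_1 = -2; a_2 = 2; a_3 = -1/3; a_4 = 1/3


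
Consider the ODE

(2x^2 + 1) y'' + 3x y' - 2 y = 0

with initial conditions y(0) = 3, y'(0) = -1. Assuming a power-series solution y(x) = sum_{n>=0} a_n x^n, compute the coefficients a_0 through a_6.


Ansatz: y(x) = sum_{n>=0} a_n x^n, so y'(x) = sum_{n>=1} n a_n x^(n-1) and y''(x) = sum_{n>=2} n(n-1) a_n x^(n-2).
Substitute into P(x) y'' + Q(x) y' + R(x) y = 0 with P(x) = 2x^2 + 1, Q(x) = 3x, R(x) = -2, and match powers of x.
Initial conditions: a_0 = 3, a_1 = -1.
Setting the coefficient of each power of x to zero and solving order by order (substituting the coefficients already found):
  x^0: 2 a_2 - 2 a_0 = 0  ->  2 a_2 = 2 a_0 = 6  ->  a_2 = 3
  x^1: 6 a_3 + a_1 = 0  ->  6 a_3 = -a_1 = 1  ->  a_3 = 1/6
  x^2: 12 a_4 + 8 a_2 = 0  ->  12 a_4 = -8 a_2 = -24  ->  a_4 = -2
  x^3: 20 a_5 + 19 a_3 = 0  ->  20 a_5 = -19 a_3 = -19/6  ->  a_5 = -19/120
  x^4: 30 a_6 + 34 a_4 = 0  ->  30 a_6 = -34 a_4 = 68  ->  a_6 = 34/15
Truncated series: y(x) = 3 - x + 3 x^2 + (1/6) x^3 - 2 x^4 - (19/120) x^5 + (34/15) x^6 + O(x^7).

a_0 = 3; a_1 = -1; a_2 = 3; a_3 = 1/6; a_4 = -2; a_5 = -19/120; a_6 = 34/15


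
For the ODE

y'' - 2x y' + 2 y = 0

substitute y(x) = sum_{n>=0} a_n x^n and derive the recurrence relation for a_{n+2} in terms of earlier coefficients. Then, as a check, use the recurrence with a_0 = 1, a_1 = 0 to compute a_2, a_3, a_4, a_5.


Substitute y = sum_n a_n x^n.
y''(x) has coefficient (n+2)(n+1) a_{n+2} at x^n;
-2 x y'(x) has coefficient -2 n a_n at x^n (shift);
2 y(x) has coefficient 2 a_n at x^n.
Matching x^n: (n+2)(n+1) a_{n+2} + (-2n + 2) a_n = 0.
Thus a_{n+2} = (2n - 2) / ((n+1)(n+2)) * a_n.

Check with a_0 = 1, a_1 = 0 (apply the recurrence for n = 0, 1, 2, 3): a_0 = 1, a_1 = 0, a_2 = -1, a_3 = 0, a_4 = -1/6, a_5 = 0.

a_(n+2) = (2n - 2) / ((n+1)(n+2)) * a_n; check: a_0 = 1, a_1 = 0, a_2 = -1, a_3 = 0, a_4 = -1/6, a_5 = 0


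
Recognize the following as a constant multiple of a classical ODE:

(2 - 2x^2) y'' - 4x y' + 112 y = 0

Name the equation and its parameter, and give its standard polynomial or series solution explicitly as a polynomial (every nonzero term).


All three coefficients share the factor 2; dividing through by 2 gives  (1 - x^2) y'' - 2x y' + 56 y = 0.
This matches the Legendre equation (1 - x^2) y'' - 2x y' + n(n+1) y = 0 (note the -2x y' term) with n(n+1) = 56, so n = 7; the polynomial solution is P_7(x).
With y = sum_k a_k x^k, matching x^k gives (k+2)(k+1) a_{k+2} = [k(k+1) - n(n+1)] a_k = (k - 7)(k + 8) a_k. The right side vanishes at k = 7, so the series with the parity of 7 terminates at degree 7.
Standard normalization (P_n(1) = 1): leading coefficient (2n)!/(2^n (n!)^2) = 87178291200/(128*25401600) = 429/16, so a_7 = 429/16. Work downward with a_k = (k+1)(k+2) a_{k+2} / ((k - 7)(k + 8)):
  a_5 = (6)(7)(429/16) / ((5 - 7)(5 + 8)) = (9009/8)/(-26) = -693/16
  a_3 = (4)(5)(-693/16) / ((3 - 7)(3 + 8)) = (-3465/4)/(-44) = 315/16
  a_1 = (2)(3)(315/16) / ((1 - 7)(1 + 8)) = (945/8)/(-54) = -35/16
Hence P_7(x) = 429 x^7/16 - 693 x^5/16 + 315 x^3/16 - 35 x/16.

P_7(x); series = 429 x^7/16 - 693 x^5/16 + 315 x^3/16 - 35 x/16


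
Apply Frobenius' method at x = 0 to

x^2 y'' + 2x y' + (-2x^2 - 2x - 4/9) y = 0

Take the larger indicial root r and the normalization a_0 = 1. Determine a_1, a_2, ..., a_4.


Write in Frobenius form y'' + (p(x)/x) y' + (q(x)/x^2) y = 0:
  p(x) = 2,  q(x) = -2x^2 - 2x - 4/9.
Indicial equation: r(r-1) + (2) r + (-4/9) = 0 -> roots r_1 = 1/3, r_2 = -4/3.
Take r = r_1 = 1/3. Let y(x) = x^r sum_{n>=0} a_n x^n with a_0 = 1.
Substitute y = x^r sum a_n x^n and match x^{r+n}. The recurrence is
  D(n) a_n - 2 a_{n-1} - 2 a_{n-2} = 0,  where D(n) = (r+n)(r+n-1) + (2)(r+n) + (-4/9).
  a_n = [2 a_{n-1} + 2 a_{n-2}] / D(n).
Since the indicial polynomial factors as (r - r_1)(r - r_2), D(n) = (r_1 + n - r_1)(r_1 + n - r_2) = n(n + 5/3).
Evaluating step by step (a_0 = 1):
  n = 1: D(1) = 1(1 + 5/3) = 8/3; numerator = 2(1) = 2; a_1 = (2)/(8/3) = 3/4
  n = 2: D(2) = 2(2 + 5/3) = 22/3; numerator = 2(3/4) + 2(1) = 7/2; a_2 = (7/2)/(22/3) = 21/44
  n = 3: D(3) = 3(3 + 5/3) = 14; numerator = 2(21/44) + 2(3/4) = 27/11; a_3 = (27/11)/(14) = 27/154
  n = 4: D(4) = 4(4 + 5/3) = 68/3; numerator = 2(27/154) + 2(21/44) = 201/154; a_4 = (201/154)/(68/3) = 603/10472

r = 1/3; a_0 = 1; a_1 = 3/4; a_2 = 21/44; a_3 = 27/154; a_4 = 603/10472


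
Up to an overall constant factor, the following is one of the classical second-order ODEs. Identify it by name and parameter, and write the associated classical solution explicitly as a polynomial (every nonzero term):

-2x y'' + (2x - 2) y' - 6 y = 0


All three coefficients share the factor -2; dividing through by -2 gives  x y'' + (1 - x) y' + 3 y = 0.
This matches the Laguerre equation x y'' + (1 - x) y' + n y = 0 with n = 3; the polynomial solution is L_3(x).
With y = sum_k a_k x^k, matching x^k gives (k+1)k a_{k+1} + (k+1) a_{k+1} - k a_k + n a_k = 0, i.e. (k+1)^2 a_{k+1} = (k - n) a_k = (k - 3) a_k. The right side vanishes at k = 3, so the series terminates at degree 3.
Standard normalization L_n(0) = 1 gives a_0 = 1. Work upward with a_{k+1} = (k - 3) a_k / (k+1)^2:
  a_1 = (0 - 3)(1) / 1^2 = -3/1 = -3
  a_2 = (1 - 3)(-3) / 2^2 = 6/4 = 3/2
  a_3 = (2 - 3)(3/2) / 3^2 = (-3/2)/9 = -1/6
Hence L_3(x) = -x^3/6 + 3 x^2/2 - 3 x + 1.

L_3(x); series = -x^3/6 + 3 x^2/2 - 3 x + 1


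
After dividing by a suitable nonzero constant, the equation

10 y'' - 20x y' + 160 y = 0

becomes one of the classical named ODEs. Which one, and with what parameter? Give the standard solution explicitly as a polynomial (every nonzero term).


All three coefficients share the factor 10; dividing through by 10 gives  y'' - 2x y' + 16 y = 0.
This matches the Hermite equation y'' - 2x y' + 2n y = 0 with 2n = 16, so n = 8; the polynomial solution is H_8(x).
With y = sum_k a_k x^k, matching x^k gives (k+2)(k+1) a_{k+2} = 2(k - n) a_k = 2(k - 8) a_k. The right side vanishes at k = 8, so the series with the parity of 8 terminates at degree 8.
Standard normalization: leading coefficient of H_n is 2^n, so a_8 = 2^8 = 256. Work downward with a_k = (k+1)(k+2) a_{k+2} / (2(k - n)):
  a_6 = (7)(8)(256) / (2(6 - 8)) = 14336/(-4) = -3584
  a_4 = (5)(6)(-3584) / (2(4 - 8)) = -107520/(-8) = 13440
  a_2 = (3)(4)(13440) / (2(2 - 8)) = 161280/(-12) = -13440
  a_0 = (1)(2)(-13440) / (2(0 - 8)) = -26880/(-16) = 1680
Hence H_8(x) = 256 x^8 - 3584 x^6 + 13440 x^4 - 13440 x^2 + 1680.

H_8(x); series = 256 x^8 - 3584 x^6 + 13440 x^4 - 13440 x^2 + 1680


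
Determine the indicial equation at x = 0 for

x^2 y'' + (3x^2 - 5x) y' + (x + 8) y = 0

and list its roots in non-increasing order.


Divide by x^2 to reach normal form y'' + P_1(x) y' + P_2(x) y = 0 with P_1(x) = 3 - 5/x and P_2(x) = 1/x + 8/x^2.
x = 0 is a singular point because the y'-coefficient 3 - 5/x has a pole at x = 0 and the y-coefficient 1/x + 8/x^2 has a pole at x = 0.
It is a regular singular point because x P_1(x) = p(x) = 3x - 5 and x^2 P_2(x) = q(x) = x + 8 are polynomials, hence analytic at x = 0.
p(0) = -5,  q(0) = 8.
Indicial equation: r(r-1) + p(0) r + q(0) = 0, i.e. r^2 + (p(0) - 1) r + q(0) = 0, i.e. r^2 - 6 r + 8 = 0.
Discriminant: (-6)^2 - 4(8) = 4, so r = (6 ± 2)/2.
Solving: r_1 = 4, r_2 = 2.

indicial: r^2 - 6 r + 8 = 0; roots r_1 = 4, r_2 = 2


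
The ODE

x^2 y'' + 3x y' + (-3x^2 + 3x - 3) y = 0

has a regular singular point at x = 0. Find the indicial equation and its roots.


Divide by x^2 to reach normal form y'' + P_1(x) y' + P_2(x) y = 0 with P_1(x) = 3/x and P_2(x) = -3 + 3/x - 3/x^2.
x = 0 is a singular point because the y'-coefficient 3/x has a pole at x = 0 and the y-coefficient -3 + 3/x - 3/x^2 has a pole at x = 0.
It is a regular singular point because x P_1(x) = p(x) = 3 and x^2 P_2(x) = q(x) = -3x^2 + 3x - 3 are polynomials, hence analytic at x = 0.
p(0) = 3,  q(0) = -3.
Indicial equation: r(r-1) + p(0) r + q(0) = 0, i.e. r^2 + (p(0) - 1) r + q(0) = 0, i.e. r^2 + 2 r - 3 = 0.
Discriminant: (2)^2 - 4(-3) = 16, so r = (-2 ± 4)/2.
Solving: r_1 = 1, r_2 = -3.

indicial: r^2 + 2 r - 3 = 0; roots r_1 = 1, r_2 = -3


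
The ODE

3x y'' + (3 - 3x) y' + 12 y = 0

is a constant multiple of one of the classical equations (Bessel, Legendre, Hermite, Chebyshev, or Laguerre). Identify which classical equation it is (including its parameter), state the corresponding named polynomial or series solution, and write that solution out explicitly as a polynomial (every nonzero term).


All three coefficients share the factor 3; dividing through by 3 gives  x y'' + (1 - x) y' + 4 y = 0.
This matches the Laguerre equation x y'' + (1 - x) y' + n y = 0 with n = 4; the polynomial solution is L_4(x).
With y = sum_k a_k x^k, matching x^k gives (k+1)k a_{k+1} + (k+1) a_{k+1} - k a_k + n a_k = 0, i.e. (k+1)^2 a_{k+1} = (k - n) a_k = (k - 4) a_k. The right side vanishes at k = 4, so the series terminates at degree 4.
Standard normalization L_n(0) = 1 gives a_0 = 1. Work upward with a_{k+1} = (k - 4) a_k / (k+1)^2:
  a_1 = (0 - 4)(1) / 1^2 = -4/1 = -4
  a_2 = (1 - 4)(-4) / 2^2 = 12/4 = 3
  a_3 = (2 - 4)(3) / 3^2 = -6/9 = -2/3
  a_4 = (3 - 4)(-2/3) / 4^2 = (2/3)/16 = 1/24
Hence L_4(x) = x^4/24 - 2 x^3/3 + 3 x^2 - 4 x + 1.

L_4(x); series = x^4/24 - 2 x^3/3 + 3 x^2 - 4 x + 1


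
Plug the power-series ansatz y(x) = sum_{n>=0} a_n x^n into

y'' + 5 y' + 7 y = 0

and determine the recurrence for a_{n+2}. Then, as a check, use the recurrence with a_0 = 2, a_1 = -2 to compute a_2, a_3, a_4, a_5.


Substitute y = sum_n a_n x^n.
y''(x) has coefficient (n+2)(n+1) a_{n+2} at x^n;
5 y'(x) has coefficient 5 (n+1) a_{n+1} at x^n;
7 y(x) has coefficient 7 a_n at x^n.
Matching x^n: (n+2)(n+1) a_{n+2} + 5 (n+1) a_{n+1} + 7 a_n = 0.
Thus a_{n+2} = [-5 (n+1) a_{n+1} - 7 a_n] / ((n+1)(n+2)).

Check with a_0 = 2, a_1 = -2 (apply the recurrence for n = 0, 1, 2, 3): a_0 = 2, a_1 = -2, a_2 = -2, a_3 = 17/3, a_4 = -71/12, a_5 = 59/15.

a_(n+2) = [-5 (n+1) a_(n+1) - 7 a_n] / ((n+1)(n+2)); check: a_0 = 2, a_1 = -2, a_2 = -2, a_3 = 17/3, a_4 = -71/12, a_5 = 59/15


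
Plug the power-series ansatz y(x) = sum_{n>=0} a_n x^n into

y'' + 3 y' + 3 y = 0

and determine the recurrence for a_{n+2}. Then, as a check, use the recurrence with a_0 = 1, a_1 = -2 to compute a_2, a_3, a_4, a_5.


Substitute y = sum_n a_n x^n.
y''(x) has coefficient (n+2)(n+1) a_{n+2} at x^n;
3 y'(x) has coefficient 3 (n+1) a_{n+1} at x^n;
3 y(x) has coefficient 3 a_n at x^n.
Matching x^n: (n+2)(n+1) a_{n+2} + 3 (n+1) a_{n+1} + 3 a_n = 0.
Thus a_{n+2} = [-3 (n+1) a_{n+1} - 3 a_n] / ((n+1)(n+2)).

Check with a_0 = 1, a_1 = -2 (apply the recurrence for n = 0, 1, 2, 3): a_0 = 1, a_1 = -2, a_2 = 3/2, a_3 = -1/2, a_4 = 0, a_5 = 3/40.

a_(n+2) = [-3 (n+1) a_(n+1) - 3 a_n] / ((n+1)(n+2)); check: a_0 = 1, a_1 = -2, a_2 = 3/2, a_3 = -1/2, a_4 = 0, a_5 = 3/40


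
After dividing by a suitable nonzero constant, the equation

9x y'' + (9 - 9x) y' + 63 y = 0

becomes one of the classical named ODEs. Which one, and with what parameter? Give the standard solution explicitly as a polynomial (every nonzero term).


All three coefficients share the factor 9; dividing through by 9 gives  x y'' + (1 - x) y' + 7 y = 0.
This matches the Laguerre equation x y'' + (1 - x) y' + n y = 0 with n = 7; the polynomial solution is L_7(x).
With y = sum_k a_k x^k, matching x^k gives (k+1)k a_{k+1} + (k+1) a_{k+1} - k a_k + n a_k = 0, i.e. (k+1)^2 a_{k+1} = (k - n) a_k = (k - 7) a_k. The right side vanishes at k = 7, so the series terminates at degree 7.
Standard normalization L_n(0) = 1 gives a_0 = 1. Work upward with a_{k+1} = (k - 7) a_k / (k+1)^2:
  a_1 = (0 - 7)(1) / 1^2 = -7/1 = -7
  a_2 = (1 - 7)(-7) / 2^2 = 42/4 = 21/2
  a_3 = (2 - 7)(21/2) / 3^2 = (-105/2)/9 = -35/6
  a_4 = (3 - 7)(-35/6) / 4^2 = (70/3)/16 = 35/24
  a_5 = (4 - 7)(35/24) / 5^2 = (-35/8)/25 = -7/40
  a_6 = (5 - 7)(-7/40) / 6^2 = (7/20)/36 = 7/720
  a_7 = (6 - 7)(7/720) / 7^2 = (-7/720)/49 = -1/5040
Hence L_7(x) = -x^7/5040 + 7 x^6/720 - 7 x^5/40 + 35 x^4/24 - 35 x^3/6 + 21 x^2/2 - 7 x + 1.

L_7(x); series = -x^7/5040 + 7 x^6/720 - 7 x^5/40 + 35 x^4/24 - 35 x^3/6 + 21 x^2/2 - 7 x + 1


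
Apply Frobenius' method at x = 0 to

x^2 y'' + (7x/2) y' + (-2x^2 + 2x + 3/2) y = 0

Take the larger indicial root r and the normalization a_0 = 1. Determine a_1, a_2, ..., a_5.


Write in Frobenius form y'' + (p(x)/x) y' + (q(x)/x^2) y = 0:
  p(x) = 7/2,  q(x) = -2x^2 + 2x + 3/2.
Indicial equation: r(r-1) + (7/2) r + (3/2) = 0 -> roots r_1 = -1, r_2 = -3/2.
Take r = r_1 = -1. Let y(x) = x^r sum_{n>=0} a_n x^n with a_0 = 1.
Substitute y = x^r sum a_n x^n and match x^{r+n}. The recurrence is
  D(n) a_n + 2 a_{n-1} - 2 a_{n-2} = 0,  where D(n) = (r+n)(r+n-1) + (7/2)(r+n) + (3/2).
  a_n = [-2 a_{n-1} + 2 a_{n-2}] / D(n).
Since the indicial polynomial factors as (r - r_1)(r - r_2), D(n) = (r_1 + n - r_1)(r_1 + n - r_2) = n(n + 1/2).
Evaluating step by step (a_0 = 1):
  n = 1: D(1) = 1(1 + 1/2) = 3/2; numerator = -2(1) = -2; a_1 = (-2)/(3/2) = -4/3
  n = 2: D(2) = 2(2 + 1/2) = 5; numerator = -2(-4/3) + 2(1) = 14/3; a_2 = (14/3)/(5) = 14/15
  n = 3: D(3) = 3(3 + 1/2) = 21/2; numerator = -2(14/15) + 2(-4/3) = -68/15; a_3 = (-68/15)/(21/2) = -136/315
  n = 4: D(4) = 4(4 + 1/2) = 18; numerator = -2(-136/315) + 2(14/15) = 172/63; a_4 = (172/63)/(18) = 86/567
  n = 5: D(5) = 5(5 + 1/2) = 55/2; numerator = -2(86/567) + 2(-136/315) = -3308/2835; a_5 = (-3308/2835)/(55/2) = -6616/155925

r = -1; a_0 = 1; a_1 = -4/3; a_2 = 14/15; a_3 = -136/315; a_4 = 86/567; a_5 = -6616/155925


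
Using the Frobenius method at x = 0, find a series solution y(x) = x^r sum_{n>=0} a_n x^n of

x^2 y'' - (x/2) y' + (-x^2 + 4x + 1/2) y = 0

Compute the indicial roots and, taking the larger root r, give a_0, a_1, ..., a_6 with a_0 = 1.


Write in Frobenius form y'' + (p(x)/x) y' + (q(x)/x^2) y = 0:
  p(x) = -1/2,  q(x) = -x^2 + 4x + 1/2.
Indicial equation: r(r-1) + (-1/2) r + (1/2) = 0 -> roots r_1 = 1, r_2 = 1/2.
Take r = r_1 = 1. Let y(x) = x^r sum_{n>=0} a_n x^n with a_0 = 1.
Substitute y = x^r sum a_n x^n and match x^{r+n}. The recurrence is
  D(n) a_n + 4 a_{n-1} - 1 a_{n-2} = 0,  where D(n) = (r+n)(r+n-1) + (-1/2)(r+n) + (1/2).
  a_n = [-4 a_{n-1} + 1 a_{n-2}] / D(n).
Since the indicial polynomial factors as (r - r_1)(r - r_2), D(n) = (r_1 + n - r_1)(r_1 + n - r_2) = n(n + 1/2).
Evaluating step by step (a_0 = 1):
  n = 1: D(1) = 1(1 + 1/2) = 3/2; numerator = -4(1) = -4; a_1 = (-4)/(3/2) = -8/3
  n = 2: D(2) = 2(2 + 1/2) = 5; numerator = -4(-8/3) + 1(1) = 35/3; a_2 = (35/3)/(5) = 7/3
  n = 3: D(3) = 3(3 + 1/2) = 21/2; numerator = -4(7/3) + 1(-8/3) = -12; a_3 = (-12)/(21/2) = -8/7
  n = 4: D(4) = 4(4 + 1/2) = 18; numerator = -4(-8/7) + 1(7/3) = 145/21; a_4 = (145/21)/(18) = 145/378
  n = 5: D(5) = 5(5 + 1/2) = 55/2; numerator = -4(145/378) + 1(-8/7) = -506/189; a_5 = (-506/189)/(55/2) = -92/945
  n = 6: D(6) = 6(6 + 1/2) = 39; numerator = -4(-92/945) + 1(145/378) = 487/630; a_6 = (487/630)/(39) = 487/24570

r = 1; a_0 = 1; a_1 = -8/3; a_2 = 7/3; a_3 = -8/7; a_4 = 145/378; a_5 = -92/945; a_6 = 487/24570


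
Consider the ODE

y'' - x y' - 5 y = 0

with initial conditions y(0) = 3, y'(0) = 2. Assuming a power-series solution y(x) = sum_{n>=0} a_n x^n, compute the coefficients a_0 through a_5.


Ansatz: y(x) = sum_{n>=0} a_n x^n, so y'(x) = sum_{n>=1} n a_n x^(n-1) and y''(x) = sum_{n>=2} n(n-1) a_n x^(n-2).
Substitute into P(x) y'' + Q(x) y' + R(x) y = 0 with P(x) = 1, Q(x) = -x, R(x) = -5, and match powers of x.
Initial conditions: a_0 = 3, a_1 = 2.
Setting the coefficient of each power of x to zero and solving order by order (substituting the coefficients already found):
  x^0: 2 a_2 - 5 a_0 = 0  ->  2 a_2 = 5 a_0 = 15  ->  a_2 = 15/2
  x^1: 6 a_3 - 6 a_1 = 0  ->  6 a_3 = 6 a_1 = 12  ->  a_3 = 2
  x^2: 12 a_4 - 7 a_2 = 0  ->  12 a_4 = 7 a_2 = 105/2  ->  a_4 = 35/8
  x^3: 20 a_5 - 8 a_3 = 0  ->  20 a_5 = 8 a_3 = 16  ->  a_5 = 4/5
Truncated series: y(x) = 3 + 2 x + (15/2) x^2 + 2 x^3 + (35/8) x^4 + (4/5) x^5 + O(x^6).

a_0 = 3; a_1 = 2; a_2 = 15/2; a_3 = 2; a_4 = 35/8; a_5 = 4/5


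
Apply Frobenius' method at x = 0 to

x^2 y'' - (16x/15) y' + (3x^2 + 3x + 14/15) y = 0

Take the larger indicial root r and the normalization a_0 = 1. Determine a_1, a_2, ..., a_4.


Write in Frobenius form y'' + (p(x)/x) y' + (q(x)/x^2) y = 0:
  p(x) = -16/15,  q(x) = 3x^2 + 3x + 14/15.
Indicial equation: r(r-1) + (-16/15) r + (14/15) = 0 -> roots r_1 = 7/5, r_2 = 2/3.
Take r = r_1 = 7/5. Let y(x) = x^r sum_{n>=0} a_n x^n with a_0 = 1.
Substitute y = x^r sum a_n x^n and match x^{r+n}. The recurrence is
  D(n) a_n + 3 a_{n-1} + 3 a_{n-2} = 0,  where D(n) = (r+n)(r+n-1) + (-16/15)(r+n) + (14/15).
  a_n = [-3 a_{n-1} - 3 a_{n-2}] / D(n).
Since the indicial polynomial factors as (r - r_1)(r - r_2), D(n) = (r_1 + n - r_1)(r_1 + n - r_2) = n(n + 11/15).
Evaluating step by step (a_0 = 1):
  n = 1: D(1) = 1(1 + 11/15) = 26/15; numerator = -3(1) = -3; a_1 = (-3)/(26/15) = -45/26
  n = 2: D(2) = 2(2 + 11/15) = 82/15; numerator = -3(-45/26) - 3(1) = 57/26; a_2 = (57/26)/(82/15) = 855/2132
  n = 3: D(3) = 3(3 + 11/15) = 56/5; numerator = -3(855/2132) - 3(-45/26) = 8505/2132; a_3 = (8505/2132)/(56/5) = 6075/17056
  n = 4: D(4) = 4(4 + 11/15) = 284/15; numerator = -3(6075/17056) - 3(855/2132) = -945/416; a_4 = (-945/416)/(284/15) = -14175/118144

r = 7/5; a_0 = 1; a_1 = -45/26; a_2 = 855/2132; a_3 = 6075/17056; a_4 = -14175/118144


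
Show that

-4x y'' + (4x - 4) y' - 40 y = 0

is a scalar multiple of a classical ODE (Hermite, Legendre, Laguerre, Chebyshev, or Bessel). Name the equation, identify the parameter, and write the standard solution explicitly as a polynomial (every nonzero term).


All three coefficients share the factor -4; dividing through by -4 gives  x y'' + (1 - x) y' + 10 y = 0.
This matches the Laguerre equation x y'' + (1 - x) y' + n y = 0 with n = 10; the polynomial solution is L_10(x).
With y = sum_k a_k x^k, matching x^k gives (k+1)k a_{k+1} + (k+1) a_{k+1} - k a_k + n a_k = 0, i.e. (k+1)^2 a_{k+1} = (k - n) a_k = (k - 10) a_k. The right side vanishes at k = 10, so the series terminates at degree 10.
Standard normalization L_n(0) = 1 gives a_0 = 1. Work upward with a_{k+1} = (k - 10) a_k / (k+1)^2:
  a_1 = (0 - 10)(1) / 1^2 = -10/1 = -10
  a_2 = (1 - 10)(-10) / 2^2 = 90/4 = 45/2
  a_3 = (2 - 10)(45/2) / 3^2 = -180/9 = -20
  a_4 = (3 - 10)(-20) / 4^2 = 140/16 = 35/4
  a_5 = (4 - 10)(35/4) / 5^2 = (-105/2)/25 = -21/10
  a_6 = (5 - 10)(-21/10) / 6^2 = (21/2)/36 = 7/24
  a_7 = (6 - 10)(7/24) / 7^2 = (-7/6)/49 = -1/42
  a_8 = (7 - 10)(-1/42) / 8^2 = (1/14)/64 = 1/896
  a_9 = (8 - 10)(1/896) / 9^2 = (-1/448)/81 = -1/36288
  a_10 = (9 - 10)(-1/36288) / 10^2 = (1/36288)/100 = 1/3628800
Hence L_10(x) = x^10/3628800 - x^9/36288 + x^8/896 - x^7/42 + 7 x^6/24 - 21 x^5/10 + 35 x^4/4 - 20 x^3 + 45 x^2/2 - 10 x + 1.

L_10(x); series = x^10/3628800 - x^9/36288 + x^8/896 - x^7/42 + 7 x^6/24 - 21 x^5/10 + 35 x^4/4 - 20 x^3 + 45 x^2/2 - 10 x + 1


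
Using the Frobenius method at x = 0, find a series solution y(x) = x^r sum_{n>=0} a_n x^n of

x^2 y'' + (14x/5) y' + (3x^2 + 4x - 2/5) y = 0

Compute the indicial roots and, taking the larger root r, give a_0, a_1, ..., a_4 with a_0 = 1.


Write in Frobenius form y'' + (p(x)/x) y' + (q(x)/x^2) y = 0:
  p(x) = 14/5,  q(x) = 3x^2 + 4x - 2/5.
Indicial equation: r(r-1) + (14/5) r + (-2/5) = 0 -> roots r_1 = 1/5, r_2 = -2.
Take r = r_1 = 1/5. Let y(x) = x^r sum_{n>=0} a_n x^n with a_0 = 1.
Substitute y = x^r sum a_n x^n and match x^{r+n}. The recurrence is
  D(n) a_n + 4 a_{n-1} + 3 a_{n-2} = 0,  where D(n) = (r+n)(r+n-1) + (14/5)(r+n) + (-2/5).
  a_n = [-4 a_{n-1} - 3 a_{n-2}] / D(n).
Since the indicial polynomial factors as (r - r_1)(r - r_2), D(n) = (r_1 + n - r_1)(r_1 + n - r_2) = n(n + 11/5).
Evaluating step by step (a_0 = 1):
  n = 1: D(1) = 1(1 + 11/5) = 16/5; numerator = -4(1) = -4; a_1 = (-4)/(16/5) = -5/4
  n = 2: D(2) = 2(2 + 11/5) = 42/5; numerator = -4(-5/4) - 3(1) = 2; a_2 = (2)/(42/5) = 5/21
  n = 3: D(3) = 3(3 + 11/5) = 78/5; numerator = -4(5/21) - 3(-5/4) = 235/84; a_3 = (235/84)/(78/5) = 1175/6552
  n = 4: D(4) = 4(4 + 11/5) = 124/5; numerator = -4(1175/6552) - 3(5/21) = -335/234; a_4 = (-335/234)/(124/5) = -1675/29016

r = 1/5; a_0 = 1; a_1 = -5/4; a_2 = 5/21; a_3 = 1175/6552; a_4 = -1675/29016


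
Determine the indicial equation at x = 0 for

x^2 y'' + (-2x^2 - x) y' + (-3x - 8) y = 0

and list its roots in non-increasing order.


Divide by x^2 to reach normal form y'' + P_1(x) y' + P_2(x) y = 0 with P_1(x) = -2 - 1/x and P_2(x) = -3/x - 8/x^2.
x = 0 is a singular point because the y'-coefficient -2 - 1/x has a pole at x = 0 and the y-coefficient -3/x - 8/x^2 has a pole at x = 0.
It is a regular singular point because x P_1(x) = p(x) = -2x - 1 and x^2 P_2(x) = q(x) = -3x - 8 are polynomials, hence analytic at x = 0.
p(0) = -1,  q(0) = -8.
Indicial equation: r(r-1) + p(0) r + q(0) = 0, i.e. r^2 + (p(0) - 1) r + q(0) = 0, i.e. r^2 - 2 r - 8 = 0.
Discriminant: (-2)^2 - 4(-8) = 36, so r = (2 ± 6)/2.
Solving: r_1 = 4, r_2 = -2.

indicial: r^2 - 2 r - 8 = 0; roots r_1 = 4, r_2 = -2


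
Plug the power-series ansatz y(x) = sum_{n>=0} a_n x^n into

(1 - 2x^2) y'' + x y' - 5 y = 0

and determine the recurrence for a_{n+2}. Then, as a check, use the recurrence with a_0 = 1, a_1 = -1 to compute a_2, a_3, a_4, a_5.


Substitute y = sum_n a_n x^n.
(1 - 2 x^2) y'' contributes (n+2)(n+1) a_{n+2} - 2 n(n-1) a_n at x^n.
x y'(x) contributes n a_n at x^n.
-5 y(x) contributes -5 a_n at x^n.
Matching x^n: (n+2)(n+1) a_{n+2} + (-2 n(n-1) + n - 5) a_n = 0.
Thus a_{n+2} = (2 n(n-1) - n + 5) / ((n+1)(n+2)) * a_n.

Check with a_0 = 1, a_1 = -1 (apply the recurrence for n = 0, 1, 2, 3): a_0 = 1, a_1 = -1, a_2 = 5/2, a_3 = -2/3, a_4 = 35/24, a_5 = -7/15.

a_(n+2) = (2 n(n-1) - n + 5) / ((n+1)(n+2)) * a_n; check: a_0 = 1, a_1 = -1, a_2 = 5/2, a_3 = -2/3, a_4 = 35/24, a_5 = -7/15


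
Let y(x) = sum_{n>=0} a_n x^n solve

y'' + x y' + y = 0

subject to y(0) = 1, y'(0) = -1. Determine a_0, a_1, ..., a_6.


Ansatz: y(x) = sum_{n>=0} a_n x^n, so y'(x) = sum_{n>=1} n a_n x^(n-1) and y''(x) = sum_{n>=2} n(n-1) a_n x^(n-2).
Substitute into P(x) y'' + Q(x) y' + R(x) y = 0 with P(x) = 1, Q(x) = x, R(x) = 1, and match powers of x.
Initial conditions: a_0 = 1, a_1 = -1.
Setting the coefficient of each power of x to zero and solving order by order (substituting the coefficients already found):
  x^0: 2 a_2 + a_0 = 0  ->  2 a_2 = -a_0 = -1  ->  a_2 = -1/2
  x^1: 6 a_3 + 2 a_1 = 0  ->  6 a_3 = -2 a_1 = 2  ->  a_3 = 1/3
  x^2: 12 a_4 + 3 a_2 = 0  ->  12 a_4 = -3 a_2 = 3/2  ->  a_4 = 1/8
  x^3: 20 a_5 + 4 a_3 = 0  ->  20 a_5 = -4 a_3 = -4/3  ->  a_5 = -1/15
  x^4: 30 a_6 + 5 a_4 = 0  ->  30 a_6 = -5 a_4 = -5/8  ->  a_6 = -1/48
Truncated series: y(x) = 1 - x - (1/2) x^2 + (1/3) x^3 + (1/8) x^4 - (1/15) x^5 - (1/48) x^6 + O(x^7).

a_0 = 1; a_1 = -1; a_2 = -1/2; a_3 = 1/3; a_4 = 1/8; a_5 = -1/15; a_6 = -1/48
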